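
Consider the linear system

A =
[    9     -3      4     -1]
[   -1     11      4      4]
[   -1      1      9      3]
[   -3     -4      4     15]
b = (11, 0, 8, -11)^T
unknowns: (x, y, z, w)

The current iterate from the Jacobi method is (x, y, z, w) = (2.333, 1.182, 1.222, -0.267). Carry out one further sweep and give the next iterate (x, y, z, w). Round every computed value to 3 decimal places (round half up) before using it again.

(1.043, -0.135, 1.106, -0.277)

One sweep:
  x = (11 - (-3)·1.182 - (4)·1.222 - (-1)·-0.267) / (9) = 1.043
  y = (0 - (-1)·2.333 - (4)·1.222 - (4)·-0.267) / (11) = -0.135
  z = (8 - (-1)·2.333 - (1)·1.182 - (3)·-0.267) / (9) = 1.106
  w = (-11 - (-3)·2.333 - (-4)·1.182 - (4)·1.222) / (15) = -0.277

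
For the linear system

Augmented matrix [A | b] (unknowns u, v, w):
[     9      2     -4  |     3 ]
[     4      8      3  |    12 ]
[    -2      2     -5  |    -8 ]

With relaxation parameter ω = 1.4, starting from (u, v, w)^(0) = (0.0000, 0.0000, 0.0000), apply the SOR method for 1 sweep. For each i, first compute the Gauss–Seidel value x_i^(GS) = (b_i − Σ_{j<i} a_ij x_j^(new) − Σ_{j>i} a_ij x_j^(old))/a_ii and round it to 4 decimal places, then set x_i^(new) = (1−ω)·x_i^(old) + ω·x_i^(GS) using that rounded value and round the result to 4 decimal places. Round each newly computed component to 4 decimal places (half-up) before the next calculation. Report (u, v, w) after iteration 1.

(0.4666, 1.7734, 2.9718)

Iteration 1:
  u: GS value = (3 - (2)·0.0000 - (-4)·0.0000) / (9) = 0.3333;  u ← (1−ω)·0.0000 + ω·0.3333 = 0.4666
  v: GS value = (12 - (4)·0.4666 - (3)·0.0000) / (8) = 1.2667;  v ← (1−ω)·0.0000 + ω·1.2667 = 1.7734
  w: GS value = (-8 - (-2)·0.4666 - (2)·1.7734) / (-5) = 2.1227;  w ← (1−ω)·0.0000 + ω·2.1227 = 2.9718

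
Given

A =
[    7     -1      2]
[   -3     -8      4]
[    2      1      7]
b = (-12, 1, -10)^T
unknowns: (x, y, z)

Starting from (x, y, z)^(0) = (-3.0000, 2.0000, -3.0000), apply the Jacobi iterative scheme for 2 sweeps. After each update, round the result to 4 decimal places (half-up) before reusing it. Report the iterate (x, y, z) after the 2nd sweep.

(-1.5408, -0.3393, -1.1939)

Iteration 1:
  x = (-12 - (-1)·2.0000 - (2)·-3.0000) / (7) = -0.5714
  y = (1 - (-3)·-3.0000 - (4)·-3.0000) / (-8) = -0.5000
  z = (-10 - (2)·-3.0000 - (1)·2.0000) / (7) = -0.8571
Iteration 2:
  x = (-12 - (-1)·-0.5000 - (2)·-0.8571) / (7) = -1.5408
  y = (1 - (-3)·-0.5714 - (4)·-0.8571) / (-8) = -0.3393
  z = (-10 - (2)·-0.5714 - (1)·-0.5000) / (7) = -1.1939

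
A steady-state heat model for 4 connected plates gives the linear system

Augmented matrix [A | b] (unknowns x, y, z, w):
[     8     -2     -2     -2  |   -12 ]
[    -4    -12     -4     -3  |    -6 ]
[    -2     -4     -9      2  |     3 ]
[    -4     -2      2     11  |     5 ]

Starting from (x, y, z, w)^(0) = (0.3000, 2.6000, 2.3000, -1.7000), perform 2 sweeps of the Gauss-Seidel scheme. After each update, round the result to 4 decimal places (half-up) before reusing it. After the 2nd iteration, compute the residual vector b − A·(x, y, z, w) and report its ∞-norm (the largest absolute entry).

1.6992

Iteration 1:
  x = (-12 - (-2)·2.6000 - (-2)·2.3000 - (-2)·-1.7000) / (8) = -0.7000
  y = (-6 - (-4)·-0.7000 - (-4)·2.3000 - (-3)·-1.7000) / (-12) = 0.3917
  z = (3 - (-2)·-0.7000 - (-4)·0.3917 - (2)·-1.7000) / (-9) = -0.7296
  w = (5 - (-4)·-0.7000 - (-2)·0.3917 - (2)·-0.7296) / (11) = 0.4039
Iteration 2:
  x = (-12 - (-2)·0.3917 - (-2)·-0.7296 - (-2)·0.4039) / (8) = -1.4835
  y = (-6 - (-4)·-1.4835 - (-4)·-0.7296 - (-3)·0.4039) / (-12) = 1.1367
  z = (3 - (-2)·-1.4835 - (-4)·1.1367 - (2)·0.4039) / (-9) = -0.4191
  w = (5 - (-4)·-1.4835 - (-2)·1.1367 - (2)·-0.4191) / (11) = 0.1980
Residual b − A·x = (1.6992, 0.6240, 0.4119, -0.0004); ∞-norm = 1.6992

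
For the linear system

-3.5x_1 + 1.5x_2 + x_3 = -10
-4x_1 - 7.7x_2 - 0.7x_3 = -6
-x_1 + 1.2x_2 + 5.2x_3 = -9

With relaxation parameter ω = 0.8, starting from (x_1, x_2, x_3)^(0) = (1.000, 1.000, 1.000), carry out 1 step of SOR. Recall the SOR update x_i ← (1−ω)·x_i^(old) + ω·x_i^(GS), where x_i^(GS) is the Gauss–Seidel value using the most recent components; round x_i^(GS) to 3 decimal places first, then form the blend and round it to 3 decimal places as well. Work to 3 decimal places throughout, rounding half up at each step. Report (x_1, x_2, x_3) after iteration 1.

Iteration 1:
  x_1: GS value = (-10 - (1.5)·1.000 - (1)·1.000) / (-3.5) = 3.571;  x_1 ← (1−ω)·1.000 + ω·3.571 = 3.057
  x_2: GS value = (-6 - (-4)·3.057 - (-0.7)·1.000) / (-7.7) = -0.900;  x_2 ← (1−ω)·1.000 + ω·-0.900 = -0.520
  x_3: GS value = (-9 - (-1)·3.057 - (1.2)·-0.520) / (5.2) = -1.023;  x_3 ← (1−ω)·1.000 + ω·-1.023 = -0.618

(3.057, -0.520, -0.618)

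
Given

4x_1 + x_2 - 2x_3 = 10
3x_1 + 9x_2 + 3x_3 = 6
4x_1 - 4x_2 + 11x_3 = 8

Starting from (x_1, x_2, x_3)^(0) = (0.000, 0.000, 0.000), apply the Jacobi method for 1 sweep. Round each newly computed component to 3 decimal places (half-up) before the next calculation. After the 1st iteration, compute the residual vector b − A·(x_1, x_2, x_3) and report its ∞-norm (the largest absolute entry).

Iteration 1:
  x_1 = (10 - (1)·0.000 - (-2)·0.000) / (4) = 2.500
  x_2 = (6 - (3)·0.000 - (3)·0.000) / (9) = 0.667
  x_3 = (8 - (4)·0.000 - (-4)·0.000) / (11) = 0.727
Residual b − A·x = (0.787, -9.684, -7.329); ∞-norm = 9.684

9.684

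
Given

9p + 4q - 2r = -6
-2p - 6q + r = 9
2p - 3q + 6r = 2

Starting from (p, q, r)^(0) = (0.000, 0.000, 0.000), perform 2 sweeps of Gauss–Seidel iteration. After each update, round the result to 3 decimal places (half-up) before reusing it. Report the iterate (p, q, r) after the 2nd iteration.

(-0.117, -1.475, -0.365)

Iteration 1:
  p = (-6 - (4)·0.000 - (-2)·0.000) / (9) = -0.667
  q = (9 - (-2)·-0.667 - (1)·0.000) / (-6) = -1.278
  r = (2 - (2)·-0.667 - (-3)·-1.278) / (6) = -0.083
Iteration 2:
  p = (-6 - (4)·-1.278 - (-2)·-0.083) / (9) = -0.117
  q = (9 - (-2)·-0.117 - (1)·-0.083) / (-6) = -1.475
  r = (2 - (2)·-0.117 - (-3)·-1.475) / (6) = -0.365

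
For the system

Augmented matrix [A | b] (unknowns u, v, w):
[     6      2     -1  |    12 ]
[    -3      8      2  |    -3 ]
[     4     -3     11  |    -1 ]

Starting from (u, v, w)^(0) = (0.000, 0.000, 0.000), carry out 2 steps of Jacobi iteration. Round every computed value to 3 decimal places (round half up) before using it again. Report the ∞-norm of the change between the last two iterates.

0.829

Iteration 1:
  u = (12 - (2)·0.000 - (-1)·0.000) / (6) = 2.000
  v = (-3 - (-3)·0.000 - (2)·0.000) / (8) = -0.375
  w = (-1 - (4)·0.000 - (-3)·0.000) / (11) = -0.091
Iteration 2:
  u = (12 - (2)·-0.375 - (-1)·-0.091) / (6) = 2.110
  v = (-3 - (-3)·2.000 - (2)·-0.091) / (8) = 0.398
  w = (-1 - (4)·2.000 - (-3)·-0.375) / (11) = -0.920
Change: (0.110, 0.773, -0.829) → max |·| = 0.829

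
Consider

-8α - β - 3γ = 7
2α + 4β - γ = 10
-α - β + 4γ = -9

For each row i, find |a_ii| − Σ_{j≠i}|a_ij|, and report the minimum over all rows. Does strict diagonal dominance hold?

1

row 1: |-8| − (1+3) = 4
row 2: |4| − (2+1) = 1
row 3: |4| − (1+1) = 2
minimum over rows = 1 → strictly diagonally dominant (convergence guaranteed)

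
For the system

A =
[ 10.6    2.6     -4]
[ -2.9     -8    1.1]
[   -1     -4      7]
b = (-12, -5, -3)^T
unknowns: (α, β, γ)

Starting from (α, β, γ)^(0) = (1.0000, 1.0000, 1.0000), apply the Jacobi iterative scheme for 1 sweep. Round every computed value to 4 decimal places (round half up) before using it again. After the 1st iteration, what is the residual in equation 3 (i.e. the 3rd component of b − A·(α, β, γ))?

-4.3999

Iteration 1:
  α = (-12 - (2.6)·1.0000 - (-4)·1.0000) / (10.6) = -1.0000
  β = (-5 - (-2.9)·1.0000 - (1.1)·1.0000) / (-8) = 0.4000
  γ = (-3 - (-1)·1.0000 - (-4)·1.0000) / (7) = 0.2857
Residual b − A·x = (-1.2972, -5.0143, -4.3999)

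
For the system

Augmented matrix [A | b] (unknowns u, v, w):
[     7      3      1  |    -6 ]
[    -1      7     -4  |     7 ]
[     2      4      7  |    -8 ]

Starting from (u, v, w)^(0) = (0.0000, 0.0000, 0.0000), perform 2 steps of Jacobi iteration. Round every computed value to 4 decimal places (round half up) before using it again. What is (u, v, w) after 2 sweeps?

Iteration 1:
  u = (-6 - (3)·0.0000 - (1)·0.0000) / (7) = -0.8571
  v = (7 - (-1)·0.0000 - (-4)·0.0000) / (7) = 1.0000
  w = (-8 - (2)·0.0000 - (4)·0.0000) / (7) = -1.1429
Iteration 2:
  u = (-6 - (3)·1.0000 - (1)·-1.1429) / (7) = -1.1224
  v = (7 - (-1)·-0.8571 - (-4)·-1.1429) / (7) = 0.2245
  w = (-8 - (2)·-0.8571 - (4)·1.0000) / (7) = -1.4694

(-1.1224, 0.2245, -1.4694)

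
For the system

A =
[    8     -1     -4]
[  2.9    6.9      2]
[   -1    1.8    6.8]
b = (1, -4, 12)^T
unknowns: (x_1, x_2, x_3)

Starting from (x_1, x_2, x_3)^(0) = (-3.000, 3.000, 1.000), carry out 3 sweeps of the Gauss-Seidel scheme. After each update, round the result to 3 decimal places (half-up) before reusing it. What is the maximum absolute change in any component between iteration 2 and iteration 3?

0.039

Iteration 1:
  x_1 = (1 - (-1)·3.000 - (-4)·1.000) / (8) = 1.000
  x_2 = (-4 - (2.9)·1.000 - (2)·1.000) / (6.9) = -1.290
  x_3 = (12 - (-1)·1.000 - (1.8)·-1.290) / (6.8) = 2.253
Iteration 2:
  x_1 = (1 - (-1)·-1.290 - (-4)·2.253) / (8) = 1.090
  x_2 = (-4 - (2.9)·1.090 - (2)·2.253) / (6.9) = -1.691
  x_3 = (12 - (-1)·1.090 - (1.8)·-1.691) / (6.8) = 2.373
Iteration 3:
  x_1 = (1 - (-1)·-1.691 - (-4)·2.373) / (8) = 1.100
  x_2 = (-4 - (2.9)·1.100 - (2)·2.373) / (6.9) = -1.730
  x_3 = (12 - (-1)·1.100 - (1.8)·-1.730) / (6.8) = 2.384
Change: (0.010, -0.039, 0.011) → max |·| = 0.039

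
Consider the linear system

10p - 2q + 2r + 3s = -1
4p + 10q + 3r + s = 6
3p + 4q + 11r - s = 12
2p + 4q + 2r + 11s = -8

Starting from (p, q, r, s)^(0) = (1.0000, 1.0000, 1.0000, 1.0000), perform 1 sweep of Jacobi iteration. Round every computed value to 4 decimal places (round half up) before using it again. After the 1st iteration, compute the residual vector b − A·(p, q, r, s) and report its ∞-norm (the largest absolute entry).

Iteration 1:
  p = (-1 - (-2)·1.0000 - (2)·1.0000 - (3)·1.0000) / (10) = -0.4000
  q = (6 - (4)·1.0000 - (3)·1.0000 - (1)·1.0000) / (10) = -0.2000
  r = (12 - (3)·1.0000 - (4)·1.0000 - (-1)·1.0000) / (11) = 0.5455
  s = (-8 - (2)·1.0000 - (4)·1.0000 - (2)·1.0000) / (11) = -1.4545
Residual b − A·x = (5.8725, 9.4180, 6.5450, 8.5085); ∞-norm = 9.4180

9.4180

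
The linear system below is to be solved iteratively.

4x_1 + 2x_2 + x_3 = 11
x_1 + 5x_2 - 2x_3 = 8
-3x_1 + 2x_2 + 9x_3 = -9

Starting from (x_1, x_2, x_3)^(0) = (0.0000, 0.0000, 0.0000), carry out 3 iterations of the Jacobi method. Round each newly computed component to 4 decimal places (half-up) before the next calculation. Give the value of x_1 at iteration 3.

2.5347

Iteration 1:
  x_1 = (11 - (2)·0.0000 - (1)·0.0000) / (4) = 2.7500
  x_2 = (8 - (1)·0.0000 - (-2)·0.0000) / (5) = 1.6000
  x_3 = (-9 - (-3)·0.0000 - (2)·0.0000) / (9) = -1.0000
Iteration 2:
  x_1 = (11 - (2)·1.6000 - (1)·-1.0000) / (4) = 2.2000
  x_2 = (8 - (1)·2.7500 - (-2)·-1.0000) / (5) = 0.6500
  x_3 = (-9 - (-3)·2.7500 - (2)·1.6000) / (9) = -0.4389
Iteration 3:
  x_1 = (11 - (2)·0.6500 - (1)·-0.4389) / (4) = 2.5347
  x_2 = (8 - (1)·2.2000 - (-2)·-0.4389) / (5) = 0.9844
  x_3 = (-9 - (-3)·2.2000 - (2)·0.6500) / (9) = -0.4111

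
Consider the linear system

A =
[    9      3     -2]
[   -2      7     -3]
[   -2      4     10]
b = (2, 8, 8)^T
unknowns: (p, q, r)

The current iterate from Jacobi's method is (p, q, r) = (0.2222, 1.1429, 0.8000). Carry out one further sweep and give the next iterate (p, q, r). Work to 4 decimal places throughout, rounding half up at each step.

One sweep:
  p = (2 - (3)·1.1429 - (-2)·0.8000) / (9) = 0.0190
  q = (8 - (-2)·0.2222 - (-3)·0.8000) / (7) = 1.5492
  r = (8 - (-2)·0.2222 - (4)·1.1429) / (10) = 0.3873

(0.0190, 1.5492, 0.3873)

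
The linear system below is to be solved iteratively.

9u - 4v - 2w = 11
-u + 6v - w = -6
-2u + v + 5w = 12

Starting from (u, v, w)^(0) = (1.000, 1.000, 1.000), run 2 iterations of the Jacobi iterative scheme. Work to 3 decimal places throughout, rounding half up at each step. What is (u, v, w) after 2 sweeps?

Iteration 1:
  u = (11 - (-4)·1.000 - (-2)·1.000) / (9) = 1.889
  v = (-6 - (-1)·1.000 - (-1)·1.000) / (6) = -0.667
  w = (12 - (-2)·1.000 - (1)·1.000) / (5) = 2.600
Iteration 2:
  u = (11 - (-4)·-0.667 - (-2)·2.600) / (9) = 1.504
  v = (-6 - (-1)·1.889 - (-1)·2.600) / (6) = -0.252
  w = (12 - (-2)·1.889 - (1)·-0.667) / (5) = 3.289

(1.504, -0.252, 3.289)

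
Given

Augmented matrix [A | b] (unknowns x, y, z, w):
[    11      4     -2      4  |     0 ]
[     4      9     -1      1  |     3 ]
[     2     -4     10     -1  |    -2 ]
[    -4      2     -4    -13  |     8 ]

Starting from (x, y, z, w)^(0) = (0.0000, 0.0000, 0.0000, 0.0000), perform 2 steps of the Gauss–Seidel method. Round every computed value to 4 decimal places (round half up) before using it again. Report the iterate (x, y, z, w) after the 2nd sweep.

(0.0643, 0.3577, -0.1241, -0.5420)

Iteration 1:
  x = (0 - (4)·0.0000 - (-2)·0.0000 - (4)·0.0000) / (11) = 0.0000
  y = (3 - (4)·0.0000 - (-1)·0.0000 - (1)·0.0000) / (9) = 0.3333
  z = (-2 - (2)·0.0000 - (-4)·0.3333 - (-1)·0.0000) / (10) = -0.0667
  w = (8 - (-4)·0.0000 - (2)·0.3333 - (-4)·-0.0667) / (-13) = -0.5436
Iteration 2:
  x = (0 - (4)·0.3333 - (-2)·-0.0667 - (4)·-0.5436) / (11) = 0.0643
  y = (3 - (4)·0.0643 - (-1)·-0.0667 - (1)·-0.5436) / (9) = 0.3577
  z = (-2 - (2)·0.0643 - (-4)·0.3577 - (-1)·-0.5436) / (10) = -0.1241
  w = (8 - (-4)·0.0643 - (2)·0.3577 - (-4)·-0.1241) / (-13) = -0.5420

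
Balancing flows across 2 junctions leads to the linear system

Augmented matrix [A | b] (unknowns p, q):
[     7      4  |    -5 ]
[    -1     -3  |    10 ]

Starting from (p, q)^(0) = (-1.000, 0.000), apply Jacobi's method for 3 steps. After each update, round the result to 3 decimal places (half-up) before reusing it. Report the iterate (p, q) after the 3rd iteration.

(1.054, -3.667)

Iteration 1:
  p = (-5 - (4)·0.000) / (7) = -0.714
  q = (10 - (-1)·-1.000) / (-3) = -3.000
Iteration 2:
  p = (-5 - (4)·-3.000) / (7) = 1.000
  q = (10 - (-1)·-0.714) / (-3) = -3.095
Iteration 3:
  p = (-5 - (4)·-3.095) / (7) = 1.054
  q = (10 - (-1)·1.000) / (-3) = -3.667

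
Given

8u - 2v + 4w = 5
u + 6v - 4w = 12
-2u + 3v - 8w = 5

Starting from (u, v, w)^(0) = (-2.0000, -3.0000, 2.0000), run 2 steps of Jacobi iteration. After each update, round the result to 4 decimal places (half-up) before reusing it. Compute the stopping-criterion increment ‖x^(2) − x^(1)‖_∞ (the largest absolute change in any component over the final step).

Iteration 1:
  u = (5 - (-2)·-3.0000 - (4)·2.0000) / (8) = -1.1250
  v = (12 - (1)·-2.0000 - (-4)·2.0000) / (6) = 3.6667
  w = (5 - (-2)·-2.0000 - (3)·-3.0000) / (-8) = -1.2500
Iteration 2:
  u = (5 - (-2)·3.6667 - (4)·-1.2500) / (8) = 2.1667
  v = (12 - (1)·-1.1250 - (-4)·-1.2500) / (6) = 1.3542
  w = (5 - (-2)·-1.1250 - (3)·3.6667) / (-8) = 1.0313
Change: (3.2917, -2.3125, 2.2813) → max |·| = 3.2917

3.2917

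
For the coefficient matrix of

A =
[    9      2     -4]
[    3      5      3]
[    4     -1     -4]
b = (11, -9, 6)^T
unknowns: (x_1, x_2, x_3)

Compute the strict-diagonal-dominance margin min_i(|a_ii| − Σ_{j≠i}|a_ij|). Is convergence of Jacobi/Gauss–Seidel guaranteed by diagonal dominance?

row 1: |9| − (2+4) = 3
row 2: |5| − (3+3) = -1
row 3: |-4| − (4+1) = -1
minimum over rows = -1 → not strictly diagonally dominant

-1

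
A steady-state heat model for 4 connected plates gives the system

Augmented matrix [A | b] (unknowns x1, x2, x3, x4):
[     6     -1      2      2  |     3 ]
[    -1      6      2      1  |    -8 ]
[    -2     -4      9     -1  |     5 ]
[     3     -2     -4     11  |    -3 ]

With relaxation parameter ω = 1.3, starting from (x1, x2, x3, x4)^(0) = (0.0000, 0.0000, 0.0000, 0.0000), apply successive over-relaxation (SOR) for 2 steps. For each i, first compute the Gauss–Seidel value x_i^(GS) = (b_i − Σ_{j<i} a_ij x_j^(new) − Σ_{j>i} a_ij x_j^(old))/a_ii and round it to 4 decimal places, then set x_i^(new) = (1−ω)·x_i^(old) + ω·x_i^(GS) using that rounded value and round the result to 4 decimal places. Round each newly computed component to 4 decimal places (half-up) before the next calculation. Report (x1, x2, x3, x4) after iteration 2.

Iteration 1:
  x1: GS value = (3 - (-1)·0.0000 - (2)·0.0000 - (2)·0.0000) / (6) = 0.5000;  x1 ← (1−ω)·0.0000 + ω·0.5000 = 0.6500
  x2: GS value = (-8 - (-1)·0.6500 - (2)·0.0000 - (1)·0.0000) / (6) = -1.2250;  x2 ← (1−ω)·0.0000 + ω·-1.2250 = -1.5925
  x3: GS value = (5 - (-2)·0.6500 - (-4)·-1.5925 - (-1)·0.0000) / (9) = -0.0078;  x3 ← (1−ω)·0.0000 + ω·-0.0078 = -0.0101
  x4: GS value = (-3 - (3)·0.6500 - (-2)·-1.5925 - (-4)·-0.0101) / (11) = -0.7432;  x4 ← (1−ω)·0.0000 + ω·-0.7432 = -0.9662
Iteration 2:
  x1: GS value = (3 - (-1)·-1.5925 - (2)·-0.0101 - (2)·-0.9662) / (6) = 0.5600;  x1 ← (1−ω)·0.6500 + ω·0.5600 = 0.5330
  x2: GS value = (-8 - (-1)·0.5330 - (2)·-0.0101 - (1)·-0.9662) / (6) = -1.0801;  x2 ← (1−ω)·-1.5925 + ω·-1.0801 = -0.9264
  x3: GS value = (5 - (-2)·0.5330 - (-4)·-0.9264 - (-1)·-0.9662) / (9) = 0.1549;  x3 ← (1−ω)·-0.0101 + ω·0.1549 = 0.2044
  x4: GS value = (-3 - (3)·0.5330 - (-2)·-0.9264 - (-4)·0.2044) / (11) = -0.5122;  x4 ← (1−ω)·-0.9662 + ω·-0.5122 = -0.3760

(0.5330, -0.9264, 0.2044, -0.3760)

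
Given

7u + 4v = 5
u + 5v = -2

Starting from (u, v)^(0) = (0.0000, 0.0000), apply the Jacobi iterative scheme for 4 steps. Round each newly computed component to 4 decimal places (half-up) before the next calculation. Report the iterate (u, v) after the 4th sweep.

(1.0506, -0.6049)

Iteration 1:
  u = (5 - (4)·0.0000) / (7) = 0.7143
  v = (-2 - (1)·0.0000) / (5) = -0.4000
Iteration 2:
  u = (5 - (4)·-0.4000) / (7) = 0.9429
  v = (-2 - (1)·0.7143) / (5) = -0.5429
Iteration 3:
  u = (5 - (4)·-0.5429) / (7) = 1.0245
  v = (-2 - (1)·0.9429) / (5) = -0.5886
Iteration 4:
  u = (5 - (4)·-0.5886) / (7) = 1.0506
  v = (-2 - (1)·1.0245) / (5) = -0.6049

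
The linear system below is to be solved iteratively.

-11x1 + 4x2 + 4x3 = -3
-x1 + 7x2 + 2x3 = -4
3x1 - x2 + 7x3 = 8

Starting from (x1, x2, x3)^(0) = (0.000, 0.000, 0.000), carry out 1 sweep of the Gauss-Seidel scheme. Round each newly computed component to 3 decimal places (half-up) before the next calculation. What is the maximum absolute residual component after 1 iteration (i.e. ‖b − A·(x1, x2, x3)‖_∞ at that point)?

Iteration 1:
  x1 = (-3 - (4)·0.000 - (4)·0.000) / (-11) = 0.273
  x2 = (-4 - (-1)·0.273 - (2)·0.000) / (7) = -0.532
  x3 = (8 - (3)·0.273 - (-1)·-0.532) / (7) = 0.950
Residual b − A·x = (-1.669, -1.903, -0.001); ∞-norm = 1.903

1.903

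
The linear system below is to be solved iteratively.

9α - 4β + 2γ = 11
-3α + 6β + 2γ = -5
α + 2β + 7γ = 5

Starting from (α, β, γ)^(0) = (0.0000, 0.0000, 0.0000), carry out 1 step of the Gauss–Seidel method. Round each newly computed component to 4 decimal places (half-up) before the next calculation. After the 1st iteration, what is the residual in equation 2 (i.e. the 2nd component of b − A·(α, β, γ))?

-1.2066

Iteration 1:
  α = (11 - (-4)·0.0000 - (2)·0.0000) / (9) = 1.2222
  β = (-5 - (-3)·1.2222 - (2)·0.0000) / (6) = -0.2222
  γ = (5 - (1)·1.2222 - (2)·-0.2222) / (7) = 0.6032
Residual b − A·x = (-2.0950, -1.2066, -0.0002)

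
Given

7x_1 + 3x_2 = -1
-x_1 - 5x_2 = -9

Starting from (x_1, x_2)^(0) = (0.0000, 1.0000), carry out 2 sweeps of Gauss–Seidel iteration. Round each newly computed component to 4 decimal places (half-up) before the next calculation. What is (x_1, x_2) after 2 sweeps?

Iteration 1:
  x_1 = (-1 - (3)·1.0000) / (7) = -0.5714
  x_2 = (-9 - (-1)·-0.5714) / (-5) = 1.9143
Iteration 2:
  x_1 = (-1 - (3)·1.9143) / (7) = -0.9633
  x_2 = (-9 - (-1)·-0.9633) / (-5) = 1.9927

(-0.9633, 1.9927)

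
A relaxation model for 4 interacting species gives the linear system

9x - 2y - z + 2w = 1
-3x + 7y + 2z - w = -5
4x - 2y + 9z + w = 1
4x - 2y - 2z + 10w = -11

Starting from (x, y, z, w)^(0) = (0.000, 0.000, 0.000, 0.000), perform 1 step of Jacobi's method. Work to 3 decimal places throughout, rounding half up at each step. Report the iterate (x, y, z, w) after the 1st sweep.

(0.111, -0.714, 0.111, -1.100)

Iteration 1:
  x = (1 - (-2)·0.000 - (-1)·0.000 - (2)·0.000) / (9) = 0.111
  y = (-5 - (-3)·0.000 - (2)·0.000 - (-1)·0.000) / (7) = -0.714
  z = (1 - (4)·0.000 - (-2)·0.000 - (1)·0.000) / (9) = 0.111
  w = (-11 - (4)·0.000 - (-2)·0.000 - (-2)·0.000) / (10) = -1.100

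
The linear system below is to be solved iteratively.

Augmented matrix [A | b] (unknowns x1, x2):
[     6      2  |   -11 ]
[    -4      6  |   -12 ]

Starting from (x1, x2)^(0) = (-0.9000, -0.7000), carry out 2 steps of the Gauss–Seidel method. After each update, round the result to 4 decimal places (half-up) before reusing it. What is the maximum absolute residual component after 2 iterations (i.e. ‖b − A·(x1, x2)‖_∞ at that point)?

Iteration 1:
  x1 = (-11 - (2)·-0.7000) / (6) = -1.6000
  x2 = (-12 - (-4)·-1.6000) / (6) = -3.0667
Iteration 2:
  x1 = (-11 - (2)·-3.0667) / (6) = -0.8111
  x2 = (-12 - (-4)·-0.8111) / (6) = -2.5407
Residual b − A·x = (-1.0520, -0.0002); ∞-norm = 1.0520

1.0520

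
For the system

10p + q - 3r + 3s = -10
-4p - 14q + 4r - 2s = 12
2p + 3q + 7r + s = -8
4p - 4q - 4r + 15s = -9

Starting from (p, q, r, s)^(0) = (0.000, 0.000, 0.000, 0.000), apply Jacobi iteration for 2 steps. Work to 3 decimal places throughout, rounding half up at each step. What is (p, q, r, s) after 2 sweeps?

Iteration 1:
  p = (-10 - (1)·0.000 - (-3)·0.000 - (3)·0.000) / (10) = -1.000
  q = (12 - (-4)·0.000 - (4)·0.000 - (-2)·0.000) / (-14) = -0.857
  r = (-8 - (2)·0.000 - (3)·0.000 - (1)·0.000) / (7) = -1.143
  s = (-9 - (4)·0.000 - (-4)·0.000 - (-4)·0.000) / (15) = -0.600
Iteration 2:
  p = (-10 - (1)·-0.857 - (-3)·-1.143 - (3)·-0.600) / (10) = -1.077
  q = (12 - (-4)·-1.000 - (4)·-1.143 - (-2)·-0.600) / (-14) = -0.812
  r = (-8 - (2)·-1.000 - (3)·-0.857 - (1)·-0.600) / (7) = -0.404
  s = (-9 - (4)·-1.000 - (-4)·-0.857 - (-4)·-1.143) / (15) = -0.867

(-1.077, -0.812, -0.404, -0.867)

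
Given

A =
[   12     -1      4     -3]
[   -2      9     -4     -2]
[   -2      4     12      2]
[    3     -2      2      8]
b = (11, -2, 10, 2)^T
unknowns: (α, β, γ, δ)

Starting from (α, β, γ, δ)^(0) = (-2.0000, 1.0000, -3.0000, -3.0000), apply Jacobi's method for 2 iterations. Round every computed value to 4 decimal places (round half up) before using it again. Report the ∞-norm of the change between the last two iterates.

3.4630

Iteration 1:
  α = (11 - (-1)·1.0000 - (4)·-3.0000 - (-3)·-3.0000) / (12) = 1.2500
  β = (-2 - (-2)·-2.0000 - (-4)·-3.0000 - (-2)·-3.0000) / (9) = -2.6667
  γ = (10 - (-2)·-2.0000 - (4)·1.0000 - (2)·-3.0000) / (12) = 0.6667
  δ = (2 - (3)·-2.0000 - (-2)·1.0000 - (2)·-3.0000) / (8) = 2.0000
Iteration 2:
  α = (11 - (-1)·-2.6667 - (4)·0.6667 - (-3)·2.0000) / (12) = 0.9722
  β = (-2 - (-2)·1.2500 - (-4)·0.6667 - (-2)·2.0000) / (9) = 0.7963
  γ = (10 - (-2)·1.2500 - (4)·-2.6667 - (2)·2.0000) / (12) = 1.5972
  δ = (2 - (3)·1.2500 - (-2)·-2.6667 - (2)·0.6667) / (8) = -1.0521
Change: (-0.2778, 3.4630, 0.9305, -3.0521) → max |·| = 3.4630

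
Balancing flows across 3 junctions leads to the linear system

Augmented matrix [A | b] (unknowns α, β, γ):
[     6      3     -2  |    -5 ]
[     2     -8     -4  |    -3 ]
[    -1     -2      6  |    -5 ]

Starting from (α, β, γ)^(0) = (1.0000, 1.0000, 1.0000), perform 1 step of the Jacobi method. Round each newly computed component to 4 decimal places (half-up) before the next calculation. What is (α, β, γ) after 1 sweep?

Iteration 1:
  α = (-5 - (3)·1.0000 - (-2)·1.0000) / (6) = -1.0000
  β = (-3 - (2)·1.0000 - (-4)·1.0000) / (-8) = 0.1250
  γ = (-5 - (-1)·1.0000 - (-2)·1.0000) / (6) = -0.3333

(-1.0000, 0.1250, -0.3333)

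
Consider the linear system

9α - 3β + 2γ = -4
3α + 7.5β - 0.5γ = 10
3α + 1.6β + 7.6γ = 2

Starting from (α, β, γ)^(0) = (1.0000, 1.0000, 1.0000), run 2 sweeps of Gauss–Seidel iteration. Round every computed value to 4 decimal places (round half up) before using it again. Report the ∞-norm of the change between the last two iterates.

0.3840

Iteration 1:
  α = (-4 - (-3)·1.0000 - (2)·1.0000) / (9) = -0.3333
  β = (10 - (3)·-0.3333 - (-0.5)·1.0000) / (7.5) = 1.5333
  γ = (2 - (3)·-0.3333 - (1.6)·1.5333) / (7.6) = 0.0719
Iteration 2:
  α = (-4 - (-3)·1.5333 - (2)·0.0719) / (9) = 0.0507
  β = (10 - (3)·0.0507 - (-0.5)·0.0719) / (7.5) = 1.3178
  γ = (2 - (3)·0.0507 - (1.6)·1.3178) / (7.6) = -0.0343
Change: (0.3840, -0.2155, -0.1062) → max |·| = 0.3840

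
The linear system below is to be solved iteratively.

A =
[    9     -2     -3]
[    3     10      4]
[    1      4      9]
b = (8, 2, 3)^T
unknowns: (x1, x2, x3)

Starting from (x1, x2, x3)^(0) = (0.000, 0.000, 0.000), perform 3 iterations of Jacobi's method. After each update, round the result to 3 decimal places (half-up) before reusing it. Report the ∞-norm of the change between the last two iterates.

Iteration 1:
  x1 = (8 - (-2)·0.000 - (-3)·0.000) / (9) = 0.889
  x2 = (2 - (3)·0.000 - (4)·0.000) / (10) = 0.200
  x3 = (3 - (1)·0.000 - (4)·0.000) / (9) = 0.333
Iteration 2:
  x1 = (8 - (-2)·0.200 - (-3)·0.333) / (9) = 1.044
  x2 = (2 - (3)·0.889 - (4)·0.333) / (10) = -0.200
  x3 = (3 - (1)·0.889 - (4)·0.200) / (9) = 0.146
Iteration 3:
  x1 = (8 - (-2)·-0.200 - (-3)·0.146) / (9) = 0.893
  x2 = (2 - (3)·1.044 - (4)·0.146) / (10) = -0.172
  x3 = (3 - (1)·1.044 - (4)·-0.200) / (9) = 0.306
Change: (-0.151, 0.028, 0.160) → max |·| = 0.160

0.160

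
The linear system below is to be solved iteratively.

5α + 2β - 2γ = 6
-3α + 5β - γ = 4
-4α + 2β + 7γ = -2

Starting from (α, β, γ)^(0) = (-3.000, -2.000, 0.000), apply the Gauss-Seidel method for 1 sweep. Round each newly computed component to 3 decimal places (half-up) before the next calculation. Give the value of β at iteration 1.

2.000

Iteration 1:
  α = (6 - (2)·-2.000 - (-2)·0.000) / (5) = 2.000
  β = (4 - (-3)·2.000 - (-1)·0.000) / (5) = 2.000
  γ = (-2 - (-4)·2.000 - (2)·2.000) / (7) = 0.286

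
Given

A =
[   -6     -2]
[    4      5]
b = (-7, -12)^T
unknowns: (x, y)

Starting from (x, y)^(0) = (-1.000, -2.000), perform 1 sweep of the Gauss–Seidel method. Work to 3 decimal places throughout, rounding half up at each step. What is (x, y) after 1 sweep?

Iteration 1:
  x = (-7 - (-2)·-2.000) / (-6) = 1.833
  y = (-12 - (4)·1.833) / (5) = -3.866

(1.833, -3.866)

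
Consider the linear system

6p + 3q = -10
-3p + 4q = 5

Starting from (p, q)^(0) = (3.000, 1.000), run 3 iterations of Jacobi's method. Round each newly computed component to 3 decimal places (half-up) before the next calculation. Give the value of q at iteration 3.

-1.313

Iteration 1:
  p = (-10 - (3)·1.000) / (6) = -2.167
  q = (5 - (-3)·3.000) / (4) = 3.500
Iteration 2:
  p = (-10 - (3)·3.500) / (6) = -3.417
  q = (5 - (-3)·-2.167) / (4) = -0.375
Iteration 3:
  p = (-10 - (3)·-0.375) / (6) = -1.479
  q = (5 - (-3)·-3.417) / (4) = -1.313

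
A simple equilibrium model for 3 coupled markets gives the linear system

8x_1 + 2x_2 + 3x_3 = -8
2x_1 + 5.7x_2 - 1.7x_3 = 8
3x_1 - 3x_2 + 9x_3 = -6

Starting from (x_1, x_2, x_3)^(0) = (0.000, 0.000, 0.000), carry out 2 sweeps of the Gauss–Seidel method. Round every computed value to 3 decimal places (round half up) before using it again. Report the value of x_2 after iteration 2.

Iteration 1:
  x_1 = (-8 - (2)·0.000 - (3)·0.000) / (8) = -1.000
  x_2 = (8 - (2)·-1.000 - (-1.7)·0.000) / (5.7) = 1.754
  x_3 = (-6 - (3)·-1.000 - (-3)·1.754) / (9) = 0.251
Iteration 2:
  x_1 = (-8 - (2)·1.754 - (3)·0.251) / (8) = -1.533
  x_2 = (8 - (2)·-1.533 - (-1.7)·0.251) / (5.7) = 2.016
  x_3 = (-6 - (3)·-1.533 - (-3)·2.016) / (9) = 0.516

2.016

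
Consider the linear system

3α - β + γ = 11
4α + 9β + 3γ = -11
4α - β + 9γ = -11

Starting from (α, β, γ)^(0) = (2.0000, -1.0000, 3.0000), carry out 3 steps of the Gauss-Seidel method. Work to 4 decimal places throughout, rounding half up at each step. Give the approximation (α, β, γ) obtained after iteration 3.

Iteration 1:
  α = (11 - (-1)·-1.0000 - (1)·3.0000) / (3) = 2.3333
  β = (-11 - (4)·2.3333 - (3)·3.0000) / (9) = -3.2592
  γ = (-11 - (4)·2.3333 - (-1)·-3.2592) / (9) = -2.6214
Iteration 2:
  α = (11 - (-1)·-3.2592 - (1)·-2.6214) / (3) = 3.4541
  β = (-11 - (4)·3.4541 - (3)·-2.6214) / (9) = -1.8836
  γ = (-11 - (4)·3.4541 - (-1)·-1.8836) / (9) = -2.9667
Iteration 3:
  α = (11 - (-1)·-1.8836 - (1)·-2.9667) / (3) = 4.0277
  β = (-11 - (4)·4.0277 - (3)·-2.9667) / (9) = -2.0234
  γ = (-11 - (4)·4.0277 - (-1)·-2.0234) / (9) = -3.2371

(4.0277, -2.0234, -3.2371)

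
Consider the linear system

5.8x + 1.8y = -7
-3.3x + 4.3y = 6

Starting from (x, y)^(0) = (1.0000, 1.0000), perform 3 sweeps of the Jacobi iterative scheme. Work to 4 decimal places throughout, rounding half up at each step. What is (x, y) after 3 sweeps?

(-1.2786, -0.0460)

Iteration 1:
  x = (-7 - (1.8)·1.0000) / (5.8) = -1.5172
  y = (6 - (-3.3)·1.0000) / (4.3) = 2.1628
Iteration 2:
  x = (-7 - (1.8)·2.1628) / (5.8) = -1.8781
  y = (6 - (-3.3)·-1.5172) / (4.3) = 0.2310
Iteration 3:
  x = (-7 - (1.8)·0.2310) / (5.8) = -1.2786
  y = (6 - (-3.3)·-1.8781) / (4.3) = -0.0460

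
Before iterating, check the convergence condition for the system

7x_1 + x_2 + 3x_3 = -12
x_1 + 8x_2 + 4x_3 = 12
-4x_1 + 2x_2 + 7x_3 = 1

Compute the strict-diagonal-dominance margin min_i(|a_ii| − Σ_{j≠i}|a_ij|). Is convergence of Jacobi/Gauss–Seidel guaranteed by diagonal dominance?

1

row 1: |7| − (1+3) = 3
row 2: |8| − (1+4) = 3
row 3: |7| − (4+2) = 1
minimum over rows = 1 → strictly diagonally dominant (convergence guaranteed)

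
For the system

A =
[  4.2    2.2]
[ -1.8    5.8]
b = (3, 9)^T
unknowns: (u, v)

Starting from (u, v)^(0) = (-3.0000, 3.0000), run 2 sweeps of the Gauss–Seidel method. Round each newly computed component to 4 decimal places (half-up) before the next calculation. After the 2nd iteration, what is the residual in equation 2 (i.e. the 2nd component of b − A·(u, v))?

Iteration 1:
  u = (3 - (2.2)·3.0000) / (4.2) = -0.8571
  v = (9 - (-1.8)·-0.8571) / (5.8) = 1.2857
Iteration 2:
  u = (3 - (2.2)·1.2857) / (4.2) = 0.0408
  v = (9 - (-1.8)·0.0408) / (5.8) = 1.5644
Residual b − A·x = (-0.6130, -0.0001)

-0.0001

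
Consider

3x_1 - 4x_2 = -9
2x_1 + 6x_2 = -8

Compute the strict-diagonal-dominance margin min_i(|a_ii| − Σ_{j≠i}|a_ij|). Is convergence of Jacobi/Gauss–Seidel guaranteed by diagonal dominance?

-1

row 1: |3| − (4) = -1
row 2: |6| − (2) = 4
minimum over rows = -1 → not strictly diagonally dominant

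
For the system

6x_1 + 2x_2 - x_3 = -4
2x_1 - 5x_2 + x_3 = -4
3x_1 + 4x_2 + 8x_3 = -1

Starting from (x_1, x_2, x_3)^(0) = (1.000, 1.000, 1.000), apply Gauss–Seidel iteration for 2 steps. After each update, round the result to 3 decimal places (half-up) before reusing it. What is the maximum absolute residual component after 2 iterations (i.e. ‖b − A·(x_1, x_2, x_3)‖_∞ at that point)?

Iteration 1:
  x_1 = (-4 - (2)·1.000 - (-1)·1.000) / (6) = -0.833
  x_2 = (-4 - (2)·-0.833 - (1)·1.000) / (-5) = 0.667
  x_3 = (-1 - (3)·-0.833 - (4)·0.667) / (8) = -0.146
Iteration 2:
  x_1 = (-4 - (2)·0.667 - (-1)·-0.146) / (6) = -0.913
  x_2 = (-4 - (2)·-0.913 - (1)·-0.146) / (-5) = 0.406
  x_3 = (-1 - (3)·-0.913 - (4)·0.406) / (8) = 0.014
Residual b − A·x = (0.680, -0.158, 0.003); ∞-norm = 0.680

0.680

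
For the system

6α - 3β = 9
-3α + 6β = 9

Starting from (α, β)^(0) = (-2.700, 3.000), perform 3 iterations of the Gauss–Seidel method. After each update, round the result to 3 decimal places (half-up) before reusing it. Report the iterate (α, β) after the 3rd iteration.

Iteration 1:
  α = (9 - (-3)·3.000) / (6) = 3.000
  β = (9 - (-3)·3.000) / (6) = 3.000
Iteration 2:
  α = (9 - (-3)·3.000) / (6) = 3.000
  β = (9 - (-3)·3.000) / (6) = 3.000
Iteration 3:
  α = (9 - (-3)·3.000) / (6) = 3.000
  β = (9 - (-3)·3.000) / (6) = 3.000

(3.000, 3.000)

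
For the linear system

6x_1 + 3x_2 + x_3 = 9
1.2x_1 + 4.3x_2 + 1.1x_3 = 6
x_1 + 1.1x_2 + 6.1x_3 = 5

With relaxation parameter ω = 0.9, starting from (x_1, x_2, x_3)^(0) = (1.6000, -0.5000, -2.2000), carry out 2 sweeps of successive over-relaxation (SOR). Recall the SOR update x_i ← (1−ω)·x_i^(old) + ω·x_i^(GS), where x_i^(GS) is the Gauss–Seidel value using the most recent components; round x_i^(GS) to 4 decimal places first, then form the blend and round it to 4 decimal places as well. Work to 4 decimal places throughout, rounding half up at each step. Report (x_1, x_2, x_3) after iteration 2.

Iteration 1:
  x_1: GS value = (9 - (3)·-0.5000 - (1)·-2.2000) / (6) = 2.1167;  x_1 ← (1−ω)·1.6000 + ω·2.1167 = 2.0650
  x_2: GS value = (6 - (1.2)·2.0650 - (1.1)·-2.2000) / (4.3) = 1.3819;  x_2 ← (1−ω)·-0.5000 + ω·1.3819 = 1.1937
  x_3: GS value = (5 - (1)·2.0650 - (1.1)·1.1937) / (6.1) = 0.2659;  x_3 ← (1−ω)·-2.2000 + ω·0.2659 = 0.0193
Iteration 2:
  x_1: GS value = (9 - (3)·1.1937 - (1)·0.0193) / (6) = 0.8999;  x_1 ← (1−ω)·2.0650 + ω·0.8999 = 1.0164
  x_2: GS value = (6 - (1.2)·1.0164 - (1.1)·0.0193) / (4.3) = 1.1068;  x_2 ← (1−ω)·1.1937 + ω·1.1068 = 1.1155
  x_3: GS value = (5 - (1)·1.0164 - (1.1)·1.1155) / (6.1) = 0.4519;  x_3 ← (1−ω)·0.0193 + ω·0.4519 = 0.4086

(1.0164, 1.1155, 0.4086)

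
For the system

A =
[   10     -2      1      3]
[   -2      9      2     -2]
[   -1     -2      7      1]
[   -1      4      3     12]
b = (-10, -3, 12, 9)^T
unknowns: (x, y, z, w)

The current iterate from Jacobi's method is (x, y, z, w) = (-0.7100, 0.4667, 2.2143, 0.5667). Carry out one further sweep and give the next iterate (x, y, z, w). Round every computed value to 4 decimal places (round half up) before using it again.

(-1.2981, -0.8572, 1.6652, -0.0183)

One sweep:
  x = (-10 - (-2)·0.4667 - (1)·2.2143 - (3)·0.5667) / (10) = -1.2981
  y = (-3 - (-2)·-0.7100 - (2)·2.2143 - (-2)·0.5667) / (9) = -0.8572
  z = (12 - (-1)·-0.7100 - (-2)·0.4667 - (1)·0.5667) / (7) = 1.6652
  w = (9 - (-1)·-0.7100 - (4)·0.4667 - (3)·2.2143) / (12) = -0.0183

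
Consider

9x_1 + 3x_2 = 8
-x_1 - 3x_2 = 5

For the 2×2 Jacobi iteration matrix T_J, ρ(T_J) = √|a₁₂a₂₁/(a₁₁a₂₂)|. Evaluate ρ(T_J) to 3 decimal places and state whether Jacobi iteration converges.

a₁₂a₂₁/(a₁₁a₂₂) = (3)·(-1) / ((9)·(-3)) = 0.111111
ρ = √|0.111111| = √0.111111 = 0.333
ρ < 1, so Jacobi converges

0.333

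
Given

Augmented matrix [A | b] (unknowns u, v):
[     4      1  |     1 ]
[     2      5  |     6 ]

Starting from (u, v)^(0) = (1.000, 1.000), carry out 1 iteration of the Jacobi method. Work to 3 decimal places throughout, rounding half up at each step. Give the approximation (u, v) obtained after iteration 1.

(0.000, 0.800)

Iteration 1:
  u = (1 - (1)·1.000) / (4) = 0.000
  v = (6 - (2)·1.000) / (5) = 0.800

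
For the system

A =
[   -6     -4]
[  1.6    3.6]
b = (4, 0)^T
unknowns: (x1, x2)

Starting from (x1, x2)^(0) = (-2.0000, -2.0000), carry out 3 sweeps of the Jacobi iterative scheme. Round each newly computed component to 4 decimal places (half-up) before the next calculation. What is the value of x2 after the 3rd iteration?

Iteration 1:
  x1 = (4 - (-4)·-2.0000) / (-6) = 0.6667
  x2 = (0 - (1.6)·-2.0000) / (3.6) = 0.8889
Iteration 2:
  x1 = (4 - (-4)·0.8889) / (-6) = -1.2593
  x2 = (0 - (1.6)·0.6667) / (3.6) = -0.2963
Iteration 3:
  x1 = (4 - (-4)·-0.2963) / (-6) = -0.4691
  x2 = (0 - (1.6)·-1.2593) / (3.6) = 0.5597

0.5597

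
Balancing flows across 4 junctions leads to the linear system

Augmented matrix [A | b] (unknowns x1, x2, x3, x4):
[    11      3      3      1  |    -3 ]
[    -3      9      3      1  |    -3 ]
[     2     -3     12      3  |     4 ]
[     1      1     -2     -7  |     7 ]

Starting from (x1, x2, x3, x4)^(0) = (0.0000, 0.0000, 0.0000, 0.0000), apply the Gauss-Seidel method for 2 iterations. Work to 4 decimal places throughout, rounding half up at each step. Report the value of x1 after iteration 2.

-0.1244

Iteration 1:
  x1 = (-3 - (3)·0.0000 - (3)·0.0000 - (1)·0.0000) / (11) = -0.2727
  x2 = (-3 - (-3)·-0.2727 - (3)·0.0000 - (1)·0.0000) / (9) = -0.4242
  x3 = (4 - (2)·-0.2727 - (-3)·-0.4242 - (3)·0.0000) / (12) = 0.2727
  x4 = (7 - (1)·-0.2727 - (1)·-0.4242 - (-2)·0.2727) / (-7) = -1.1775
Iteration 2:
  x1 = (-3 - (3)·-0.4242 - (3)·0.2727 - (1)·-1.1775) / (11) = -0.1244
  x2 = (-3 - (-3)·-0.1244 - (3)·0.2727 - (1)·-1.1775) / (9) = -0.3349
  x3 = (4 - (2)·-0.1244 - (-3)·-0.3349 - (3)·-1.1775) / (12) = 0.5647
  x4 = (7 - (1)·-0.1244 - (1)·-0.3349 - (-2)·0.5647) / (-7) = -1.2270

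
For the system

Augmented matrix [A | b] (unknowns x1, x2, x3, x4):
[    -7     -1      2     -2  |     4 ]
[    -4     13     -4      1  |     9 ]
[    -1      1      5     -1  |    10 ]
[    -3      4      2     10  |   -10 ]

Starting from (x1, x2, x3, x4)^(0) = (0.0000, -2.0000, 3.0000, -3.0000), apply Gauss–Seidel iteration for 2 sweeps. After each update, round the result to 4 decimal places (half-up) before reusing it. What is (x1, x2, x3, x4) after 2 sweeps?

Iteration 1:
  x1 = (4 - (-1)·-2.0000 - (2)·3.0000 - (-2)·-3.0000) / (-7) = 1.4286
  x2 = (9 - (-4)·1.4286 - (-4)·3.0000 - (1)·-3.0000) / (13) = 2.2857
  x3 = (10 - (-1)·1.4286 - (1)·2.2857 - (-1)·-3.0000) / (5) = 1.2286
  x4 = (-10 - (-3)·1.4286 - (4)·2.2857 - (2)·1.2286) / (10) = -1.7314
Iteration 2:
  x1 = (4 - (-1)·2.2857 - (2)·1.2286 - (-2)·-1.7314) / (-7) = -0.0522
  x2 = (9 - (-4)·-0.0522 - (-4)·1.2286 - (1)·-1.7314) / (13) = 1.1875
  x3 = (10 - (-1)·-0.0522 - (1)·1.1875 - (-1)·-1.7314) / (5) = 1.4058
  x4 = (-10 - (-3)·-0.0522 - (4)·1.1875 - (2)·1.4058) / (10) = -1.7718

(-0.0522, 1.1875, 1.4058, -1.7718)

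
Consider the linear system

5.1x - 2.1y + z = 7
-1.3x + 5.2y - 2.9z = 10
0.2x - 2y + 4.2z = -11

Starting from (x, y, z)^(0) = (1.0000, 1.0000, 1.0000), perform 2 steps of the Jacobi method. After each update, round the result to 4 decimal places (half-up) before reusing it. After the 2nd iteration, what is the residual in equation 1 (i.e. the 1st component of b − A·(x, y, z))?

Iteration 1:
  x = (7 - (-2.1)·1.0000 - (1)·1.0000) / (5.1) = 1.5882
  y = (10 - (-1.3)·1.0000 - (-2.9)·1.0000) / (5.2) = 2.7308
  z = (-11 - (0.2)·1.0000 - (-2)·1.0000) / (4.2) = -2.1905
Iteration 2:
  x = (7 - (-2.1)·2.7308 - (1)·-2.1905) / (5.1) = 2.9265
  y = (10 - (-1.3)·1.5882 - (-2.9)·-2.1905) / (5.2) = 1.0985
  z = (-11 - (0.2)·1.5882 - (-2)·2.7308) / (4.2) = -1.3943
Residual b − A·x = (-4.2240, 4.0488, -3.5322)

-4.2240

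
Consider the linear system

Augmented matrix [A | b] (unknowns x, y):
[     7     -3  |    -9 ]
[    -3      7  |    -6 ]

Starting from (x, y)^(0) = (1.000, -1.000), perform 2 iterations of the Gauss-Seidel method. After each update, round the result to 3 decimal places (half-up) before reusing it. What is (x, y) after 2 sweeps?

(-1.968, -1.701)

Iteration 1:
  x = (-9 - (-3)·-1.000) / (7) = -1.714
  y = (-6 - (-3)·-1.714) / (7) = -1.592
Iteration 2:
  x = (-9 - (-3)·-1.592) / (7) = -1.968
  y = (-6 - (-3)·-1.968) / (7) = -1.701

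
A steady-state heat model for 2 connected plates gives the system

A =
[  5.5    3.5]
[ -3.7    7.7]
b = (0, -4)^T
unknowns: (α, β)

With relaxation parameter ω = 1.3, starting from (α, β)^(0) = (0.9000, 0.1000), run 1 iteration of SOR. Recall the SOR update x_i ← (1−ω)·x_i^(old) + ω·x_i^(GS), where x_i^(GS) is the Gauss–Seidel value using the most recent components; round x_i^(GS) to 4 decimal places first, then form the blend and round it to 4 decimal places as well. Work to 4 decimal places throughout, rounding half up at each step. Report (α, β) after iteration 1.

Iteration 1:
  α: GS value = (0 - (3.5)·0.1000) / (5.5) = -0.0636;  α ← (1−ω)·0.9000 + ω·-0.0636 = -0.3527
  β: GS value = (-4 - (-3.7)·-0.3527) / (7.7) = -0.6890;  β ← (1−ω)·0.1000 + ω·-0.6890 = -0.9257

(-0.3527, -0.9257)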